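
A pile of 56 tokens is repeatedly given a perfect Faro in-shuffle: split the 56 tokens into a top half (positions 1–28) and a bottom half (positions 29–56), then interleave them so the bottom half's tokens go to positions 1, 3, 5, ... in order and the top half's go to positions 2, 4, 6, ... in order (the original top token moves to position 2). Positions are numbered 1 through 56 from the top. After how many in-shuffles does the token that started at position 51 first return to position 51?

Follow position 51 under repeated in-shuffles:
51 → 45 → 33 → 9 → 18 → 36 → 15 → 30 → 3 → 6 → 12 → 24 → 48 → 39 → 21 → 42 → 27 → 54 → 51
It first returns after 18 in-shuffles.

18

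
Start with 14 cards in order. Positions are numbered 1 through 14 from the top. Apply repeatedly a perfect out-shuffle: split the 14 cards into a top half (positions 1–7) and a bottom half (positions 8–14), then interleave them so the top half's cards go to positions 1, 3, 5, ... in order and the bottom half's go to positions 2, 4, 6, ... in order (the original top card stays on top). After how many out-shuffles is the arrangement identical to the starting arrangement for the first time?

12

The out-shuffle permutes the 14 positions with cycle lengths [1, 1, 12].
Every card is home exactly when every cycle has completed a whole number of laps, i.e. after lcm(1, 12) = 12 out-shuffles.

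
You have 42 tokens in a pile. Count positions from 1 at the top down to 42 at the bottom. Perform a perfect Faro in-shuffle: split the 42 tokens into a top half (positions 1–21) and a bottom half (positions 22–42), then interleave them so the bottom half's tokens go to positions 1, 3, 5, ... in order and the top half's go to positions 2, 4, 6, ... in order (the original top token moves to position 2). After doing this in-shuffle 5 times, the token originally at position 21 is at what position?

Track the token's position through each in-shuffle:
21 → 42 → 41 → 39 → 35 → 27

27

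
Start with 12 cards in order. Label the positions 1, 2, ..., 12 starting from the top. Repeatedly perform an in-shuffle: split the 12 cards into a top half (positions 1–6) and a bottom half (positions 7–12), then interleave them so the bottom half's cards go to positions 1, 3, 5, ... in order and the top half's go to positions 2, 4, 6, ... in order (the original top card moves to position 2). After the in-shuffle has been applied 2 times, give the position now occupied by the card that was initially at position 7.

2

Track the card's position through each in-shuffle:
7 → 1 → 2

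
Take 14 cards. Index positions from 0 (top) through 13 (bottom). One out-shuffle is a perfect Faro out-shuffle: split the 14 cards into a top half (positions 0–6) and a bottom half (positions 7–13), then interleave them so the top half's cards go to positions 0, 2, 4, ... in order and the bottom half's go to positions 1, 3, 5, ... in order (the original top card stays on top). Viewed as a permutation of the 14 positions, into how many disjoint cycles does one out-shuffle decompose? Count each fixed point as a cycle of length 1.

3

Trace each unvisited position around until it returns:
(0) (1 2 4 8 3 6 ... len 12) (13)
3 cycles in total.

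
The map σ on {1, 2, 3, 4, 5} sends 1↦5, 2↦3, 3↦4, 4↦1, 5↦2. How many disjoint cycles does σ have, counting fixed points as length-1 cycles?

1

Cycle decomposition: (1 5 2 3 4).
1 cycle.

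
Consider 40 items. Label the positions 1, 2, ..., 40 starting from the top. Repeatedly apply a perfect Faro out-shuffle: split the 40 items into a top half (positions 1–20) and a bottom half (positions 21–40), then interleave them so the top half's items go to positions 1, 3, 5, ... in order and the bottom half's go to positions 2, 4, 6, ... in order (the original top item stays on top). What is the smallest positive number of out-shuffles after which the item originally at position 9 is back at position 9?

Follow position 9 under repeated out-shuffles:
9 → 17 → 33 → 26 → 12 → 23 → 6 → 11 → 21 → 2 → 3 → 5 → 9
It first returns after 12 out-shuffles.

12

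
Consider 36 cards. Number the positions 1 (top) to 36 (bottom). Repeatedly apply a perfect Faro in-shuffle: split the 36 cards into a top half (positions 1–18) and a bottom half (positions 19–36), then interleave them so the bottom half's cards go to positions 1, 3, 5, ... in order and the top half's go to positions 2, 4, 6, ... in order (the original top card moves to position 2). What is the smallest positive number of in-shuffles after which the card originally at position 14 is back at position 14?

36

Follow position 14 under repeated in-shuffles:
14 → 28 → 19 → 1 → 2 → 4 → 8 → 16 → ... → 14 (length 36)
It first returns after 36 in-shuffles.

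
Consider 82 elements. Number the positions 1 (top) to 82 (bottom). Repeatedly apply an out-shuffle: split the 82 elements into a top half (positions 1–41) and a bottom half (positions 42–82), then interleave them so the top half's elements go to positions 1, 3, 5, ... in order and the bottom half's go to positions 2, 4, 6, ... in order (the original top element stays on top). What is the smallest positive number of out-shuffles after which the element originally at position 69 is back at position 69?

Follow position 69 under repeated out-shuffles:
69 → 56 → 30 → 59 → 36 → 71 → 60 → 38 → ... → 69 (length 54)
It first returns after 54 out-shuffles.

54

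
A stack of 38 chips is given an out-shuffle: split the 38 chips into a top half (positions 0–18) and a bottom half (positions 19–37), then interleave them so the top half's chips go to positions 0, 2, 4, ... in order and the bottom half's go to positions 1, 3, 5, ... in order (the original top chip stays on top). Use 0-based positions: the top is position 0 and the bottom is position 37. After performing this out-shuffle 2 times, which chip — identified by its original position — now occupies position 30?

Work backwards from position 30, undoing one out-shuffle at a time:
30 ← 15 ← 26
So the chip now at position 30 started at position 26.

26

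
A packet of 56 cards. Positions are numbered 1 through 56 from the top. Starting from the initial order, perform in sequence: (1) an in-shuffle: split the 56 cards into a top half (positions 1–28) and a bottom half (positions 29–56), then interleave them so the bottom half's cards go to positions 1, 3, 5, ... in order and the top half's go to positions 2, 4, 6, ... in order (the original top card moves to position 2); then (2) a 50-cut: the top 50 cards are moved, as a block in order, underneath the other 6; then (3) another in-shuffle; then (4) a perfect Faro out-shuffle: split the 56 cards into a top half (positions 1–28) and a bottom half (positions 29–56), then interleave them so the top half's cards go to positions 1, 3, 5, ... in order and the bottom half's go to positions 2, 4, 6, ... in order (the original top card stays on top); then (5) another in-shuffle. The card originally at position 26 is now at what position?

14

Track the card from position 26 forward through each operation:
  after op 1 (in-shuffle): 26 → 52
  after op 2 (cut 50): 52 → 2
  after op 3 (in-shuffle): 2 → 4
  after op 4 (out-shuffle): 4 → 7
  after op 5 (in-shuffle): 7 → 14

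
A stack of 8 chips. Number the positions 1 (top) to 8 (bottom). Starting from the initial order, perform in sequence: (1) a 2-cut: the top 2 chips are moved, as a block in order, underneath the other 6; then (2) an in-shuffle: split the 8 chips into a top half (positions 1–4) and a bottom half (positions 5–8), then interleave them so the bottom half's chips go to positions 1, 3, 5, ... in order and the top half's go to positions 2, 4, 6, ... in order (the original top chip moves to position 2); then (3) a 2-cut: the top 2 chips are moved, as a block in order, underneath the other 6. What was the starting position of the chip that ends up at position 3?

1

Undo the operations in reverse order, starting from position 3:
  undo op 3 (cut 2): 3 ← 5
  undo op 2 (in-shuffle, from bottom half): 5 ← 7
  undo op 1 (cut 2): 7 ← 1
So the chip at position 3 came from original position 1.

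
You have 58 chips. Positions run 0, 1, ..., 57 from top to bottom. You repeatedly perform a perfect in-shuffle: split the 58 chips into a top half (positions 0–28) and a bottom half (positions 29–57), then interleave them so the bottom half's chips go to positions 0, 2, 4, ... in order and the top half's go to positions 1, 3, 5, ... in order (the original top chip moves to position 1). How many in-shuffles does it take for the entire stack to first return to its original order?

The in-shuffle permutes the 58 positions with cycle lengths [58].
Every chip is home exactly when every cycle has completed a whole number of laps, i.e. after lcm(58) = 58 in-shuffles.

58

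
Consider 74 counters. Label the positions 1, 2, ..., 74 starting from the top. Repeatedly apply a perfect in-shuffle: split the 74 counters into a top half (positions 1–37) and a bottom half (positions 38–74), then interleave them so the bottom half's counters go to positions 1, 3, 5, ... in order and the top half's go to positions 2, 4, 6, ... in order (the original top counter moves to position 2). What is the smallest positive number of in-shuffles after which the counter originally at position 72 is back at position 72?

Follow position 72 under repeated in-shuffles:
72 → 69 → 63 → 51 → 27 → 54 → 33 → 66 → 57 → 39 → 3 → 6 → 12 → 24 → 48 → 21 → 42 → 9 → 18 → 36 → 72
It first returns after 20 in-shuffles.

20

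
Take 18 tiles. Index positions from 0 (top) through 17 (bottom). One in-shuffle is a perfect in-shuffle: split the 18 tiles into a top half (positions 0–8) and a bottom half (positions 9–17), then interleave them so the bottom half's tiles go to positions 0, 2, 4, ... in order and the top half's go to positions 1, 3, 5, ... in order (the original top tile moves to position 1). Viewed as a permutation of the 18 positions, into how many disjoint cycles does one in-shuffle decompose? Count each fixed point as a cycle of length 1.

Trace each unvisited position around until it returns:
(0 1 3 7 15 12 ... len 18)
1 cycle in total.

1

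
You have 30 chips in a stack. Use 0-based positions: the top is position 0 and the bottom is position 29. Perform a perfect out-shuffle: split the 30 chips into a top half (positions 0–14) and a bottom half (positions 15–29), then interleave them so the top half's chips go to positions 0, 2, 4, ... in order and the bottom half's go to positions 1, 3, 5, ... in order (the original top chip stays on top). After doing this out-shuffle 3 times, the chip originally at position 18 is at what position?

28

Track the chip's position through each out-shuffle:
18 → 7 → 14 → 28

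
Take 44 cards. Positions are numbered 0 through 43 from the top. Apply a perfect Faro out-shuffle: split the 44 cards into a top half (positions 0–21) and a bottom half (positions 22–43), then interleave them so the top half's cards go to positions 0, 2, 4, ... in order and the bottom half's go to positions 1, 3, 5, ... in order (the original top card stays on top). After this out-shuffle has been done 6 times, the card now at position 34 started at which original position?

18

Work backwards from position 34, undoing one out-shuffle at a time:
34 ← 17 ← 30 ← 15 ← 29 ← 36 ← 18
So the card now at position 34 started at position 18.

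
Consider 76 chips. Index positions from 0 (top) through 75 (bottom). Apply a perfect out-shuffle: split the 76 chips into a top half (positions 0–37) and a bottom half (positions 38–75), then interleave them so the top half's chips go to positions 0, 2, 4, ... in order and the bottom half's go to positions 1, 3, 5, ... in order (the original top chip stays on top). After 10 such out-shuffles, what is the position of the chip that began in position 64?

61

Track the chip's position through each out-shuffle:
64 → 53 → 31 → 62 → 49 → 23 → 46 → 17 → 34 → 68 → 61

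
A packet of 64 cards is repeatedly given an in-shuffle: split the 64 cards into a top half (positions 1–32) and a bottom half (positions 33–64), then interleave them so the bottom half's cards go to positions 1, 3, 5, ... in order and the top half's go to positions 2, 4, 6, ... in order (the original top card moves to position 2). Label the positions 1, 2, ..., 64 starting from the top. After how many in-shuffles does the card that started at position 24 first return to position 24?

Follow position 24 under repeated in-shuffles:
24 → 48 → 31 → 62 → 59 → 53 → 41 → 17 → 34 → 3 → 6 → 12 → 24
It first returns after 12 in-shuffles.

12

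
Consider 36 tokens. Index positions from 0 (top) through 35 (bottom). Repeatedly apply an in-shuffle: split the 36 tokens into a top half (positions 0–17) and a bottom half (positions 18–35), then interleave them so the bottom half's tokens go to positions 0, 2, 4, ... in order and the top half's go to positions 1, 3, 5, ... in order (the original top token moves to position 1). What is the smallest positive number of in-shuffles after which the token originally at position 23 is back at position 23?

36

Follow position 23 under repeated in-shuffles:
23 → 10 → 21 → 6 → 13 → 27 → 18 → 0 → ... → 23 (length 36)
It first returns after 36 in-shuffles.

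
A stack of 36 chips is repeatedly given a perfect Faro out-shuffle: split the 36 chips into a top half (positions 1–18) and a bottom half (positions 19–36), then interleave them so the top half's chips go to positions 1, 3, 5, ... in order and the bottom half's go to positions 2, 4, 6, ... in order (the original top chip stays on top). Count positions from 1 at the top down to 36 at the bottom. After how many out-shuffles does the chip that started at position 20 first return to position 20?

12

Follow position 20 under repeated out-shuffles:
20 → 4 → 7 → 13 → 25 → 14 → 27 → 18 → 35 → 34 → 32 → 28 → 20
It first returns after 12 out-shuffles.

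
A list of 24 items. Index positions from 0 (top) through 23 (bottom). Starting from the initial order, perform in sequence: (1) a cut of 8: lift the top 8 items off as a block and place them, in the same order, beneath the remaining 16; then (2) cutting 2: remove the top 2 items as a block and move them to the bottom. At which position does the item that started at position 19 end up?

9

Track the item from position 19 forward through each operation:
  after op 1 (cut 8): 19 → 11
  after op 2 (cut 2): 11 → 9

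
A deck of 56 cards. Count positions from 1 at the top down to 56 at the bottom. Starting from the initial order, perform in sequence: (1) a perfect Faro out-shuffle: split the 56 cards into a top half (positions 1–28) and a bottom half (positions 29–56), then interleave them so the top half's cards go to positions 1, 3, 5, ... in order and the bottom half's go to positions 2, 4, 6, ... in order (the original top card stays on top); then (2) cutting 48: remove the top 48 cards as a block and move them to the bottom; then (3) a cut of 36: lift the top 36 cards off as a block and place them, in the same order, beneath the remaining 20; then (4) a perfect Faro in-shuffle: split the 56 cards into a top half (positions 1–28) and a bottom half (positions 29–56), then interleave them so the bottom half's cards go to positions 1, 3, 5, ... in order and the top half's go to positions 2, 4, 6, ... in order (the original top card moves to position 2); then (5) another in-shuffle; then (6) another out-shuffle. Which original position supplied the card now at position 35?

Undo the operations in reverse order, starting from position 35:
  undo op 6 (out-shuffle, from top half): 35 ← 18
  undo op 5 (in-shuffle, from top half): 18 ← 9
  undo op 4 (in-shuffle, from bottom half): 9 ← 33
  undo op 3 (cut 36): 33 ← 13
  undo op 2 (cut 48): 13 ← 5
  undo op 1 (out-shuffle, from top half): 5 ← 3
So the card at position 35 came from original position 3.

3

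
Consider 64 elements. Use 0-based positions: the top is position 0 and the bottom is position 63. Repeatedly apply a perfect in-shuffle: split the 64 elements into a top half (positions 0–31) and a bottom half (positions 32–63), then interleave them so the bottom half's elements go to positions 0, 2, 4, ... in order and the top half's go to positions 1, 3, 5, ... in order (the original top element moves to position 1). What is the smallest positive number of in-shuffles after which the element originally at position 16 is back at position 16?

12

Follow position 16 under repeated in-shuffles:
16 → 33 → 2 → 5 → 11 → 23 → 47 → 30 → 61 → 58 → 52 → 40 → 16
It first returns after 12 in-shuffles.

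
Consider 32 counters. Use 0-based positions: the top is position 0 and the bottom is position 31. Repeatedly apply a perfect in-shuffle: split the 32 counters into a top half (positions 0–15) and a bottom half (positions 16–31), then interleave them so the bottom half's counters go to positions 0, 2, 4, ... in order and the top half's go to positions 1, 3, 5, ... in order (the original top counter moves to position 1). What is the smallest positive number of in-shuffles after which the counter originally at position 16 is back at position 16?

Follow position 16 under repeated in-shuffles:
16 → 0 → 1 → 3 → 7 → 15 → 31 → 30 → 28 → 24 → 16
It first returns after 10 in-shuffles.

10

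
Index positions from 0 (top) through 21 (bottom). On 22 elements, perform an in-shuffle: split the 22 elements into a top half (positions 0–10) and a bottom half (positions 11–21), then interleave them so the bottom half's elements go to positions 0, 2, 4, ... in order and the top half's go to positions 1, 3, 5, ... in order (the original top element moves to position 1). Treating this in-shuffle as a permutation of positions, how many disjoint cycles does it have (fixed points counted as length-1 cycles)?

Trace each unvisited position around until it returns:
(0 1 3 7 15 8 ... len 11) (4 9 19 16 10 21 ... len 11)
2 cycles in total.

2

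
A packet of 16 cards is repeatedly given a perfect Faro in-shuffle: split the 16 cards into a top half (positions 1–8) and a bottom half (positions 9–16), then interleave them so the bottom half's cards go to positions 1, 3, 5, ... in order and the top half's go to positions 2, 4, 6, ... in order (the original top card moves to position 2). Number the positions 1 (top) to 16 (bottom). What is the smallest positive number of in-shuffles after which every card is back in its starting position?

The in-shuffle permutes the 16 positions with cycle lengths [8, 8].
Every card is home exactly when every cycle has completed a whole number of laps, i.e. after lcm(8) = 8 in-shuffles.

8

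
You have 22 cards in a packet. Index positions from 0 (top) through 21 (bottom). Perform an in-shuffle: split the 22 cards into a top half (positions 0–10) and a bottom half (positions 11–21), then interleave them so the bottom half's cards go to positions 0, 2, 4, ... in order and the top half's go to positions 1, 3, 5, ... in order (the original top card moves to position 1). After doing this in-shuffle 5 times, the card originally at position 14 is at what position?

19

Track the card's position through each in-shuffle:
14 → 6 → 13 → 4 → 9 → 19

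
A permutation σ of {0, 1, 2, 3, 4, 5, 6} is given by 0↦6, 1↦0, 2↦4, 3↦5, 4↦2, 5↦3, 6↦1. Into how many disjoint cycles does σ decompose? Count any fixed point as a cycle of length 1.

Cycle decomposition: (0 6 1) (2 4) (3 5).
3 cycles.

3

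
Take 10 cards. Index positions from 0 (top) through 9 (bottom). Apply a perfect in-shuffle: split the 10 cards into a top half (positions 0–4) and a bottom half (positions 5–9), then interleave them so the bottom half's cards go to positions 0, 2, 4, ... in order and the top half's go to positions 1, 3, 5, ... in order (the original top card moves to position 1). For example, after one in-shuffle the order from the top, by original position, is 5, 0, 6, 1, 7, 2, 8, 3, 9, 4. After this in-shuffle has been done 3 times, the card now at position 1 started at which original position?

Work backwards from position 1, undoing one in-shuffle at a time:
1 ← 0 ← 5 ← 2
So the card now at position 1 started at position 2.

2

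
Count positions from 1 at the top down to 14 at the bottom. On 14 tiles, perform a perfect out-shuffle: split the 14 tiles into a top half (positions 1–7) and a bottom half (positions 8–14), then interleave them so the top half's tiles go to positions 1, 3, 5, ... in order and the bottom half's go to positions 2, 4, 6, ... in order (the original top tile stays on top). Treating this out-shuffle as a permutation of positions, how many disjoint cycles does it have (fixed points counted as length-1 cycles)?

Trace each unvisited position around until it returns:
(1) (2 3 5 9 4 7 ... len 12) (14)
3 cycles in total.

3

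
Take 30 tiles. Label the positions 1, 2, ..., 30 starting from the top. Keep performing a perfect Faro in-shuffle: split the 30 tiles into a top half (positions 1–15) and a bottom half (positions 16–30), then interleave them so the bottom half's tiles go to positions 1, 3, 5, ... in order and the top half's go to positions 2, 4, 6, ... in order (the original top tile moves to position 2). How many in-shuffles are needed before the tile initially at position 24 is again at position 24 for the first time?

Follow position 24 under repeated in-shuffles:
24 → 17 → 3 → 6 → 12 → 24
It first returns after 5 in-shuffles.

5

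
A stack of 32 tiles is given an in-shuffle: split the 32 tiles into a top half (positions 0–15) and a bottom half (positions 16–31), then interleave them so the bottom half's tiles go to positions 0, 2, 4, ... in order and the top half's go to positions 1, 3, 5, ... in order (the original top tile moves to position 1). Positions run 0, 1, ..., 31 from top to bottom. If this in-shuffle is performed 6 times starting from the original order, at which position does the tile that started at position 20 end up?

23

Track the tile's position through each in-shuffle:
20 → 8 → 17 → 2 → 5 → 11 → 23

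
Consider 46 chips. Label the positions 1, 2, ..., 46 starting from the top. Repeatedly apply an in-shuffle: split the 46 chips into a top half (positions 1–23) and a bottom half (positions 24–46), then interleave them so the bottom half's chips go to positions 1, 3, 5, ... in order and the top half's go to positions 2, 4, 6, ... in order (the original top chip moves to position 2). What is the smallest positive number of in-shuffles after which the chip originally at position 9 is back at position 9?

Follow position 9 under repeated in-shuffles:
9 → 18 → 36 → 25 → 3 → 6 → 12 → 24 → ... → 9 (length 23)
It first returns after 23 in-shuffles.

23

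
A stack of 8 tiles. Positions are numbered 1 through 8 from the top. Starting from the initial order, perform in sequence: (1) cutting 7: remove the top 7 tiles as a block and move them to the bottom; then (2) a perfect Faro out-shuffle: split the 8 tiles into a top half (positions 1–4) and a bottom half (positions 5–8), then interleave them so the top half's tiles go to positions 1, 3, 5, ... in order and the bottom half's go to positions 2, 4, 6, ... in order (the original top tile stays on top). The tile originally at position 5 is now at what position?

Track the tile from position 5 forward through each operation:
  after op 1 (cut 7): 5 → 6
  after op 2 (out-shuffle): 6 → 4

4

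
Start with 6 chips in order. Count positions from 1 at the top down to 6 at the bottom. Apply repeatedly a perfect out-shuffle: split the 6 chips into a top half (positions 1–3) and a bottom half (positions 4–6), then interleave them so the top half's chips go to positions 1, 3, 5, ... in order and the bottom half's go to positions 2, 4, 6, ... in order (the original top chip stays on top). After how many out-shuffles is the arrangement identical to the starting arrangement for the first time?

The out-shuffle permutes the 6 positions with cycle lengths [1, 1, 4].
Every chip is home exactly when every cycle has completed a whole number of laps, i.e. after lcm(1, 4) = 4 out-shuffles.

4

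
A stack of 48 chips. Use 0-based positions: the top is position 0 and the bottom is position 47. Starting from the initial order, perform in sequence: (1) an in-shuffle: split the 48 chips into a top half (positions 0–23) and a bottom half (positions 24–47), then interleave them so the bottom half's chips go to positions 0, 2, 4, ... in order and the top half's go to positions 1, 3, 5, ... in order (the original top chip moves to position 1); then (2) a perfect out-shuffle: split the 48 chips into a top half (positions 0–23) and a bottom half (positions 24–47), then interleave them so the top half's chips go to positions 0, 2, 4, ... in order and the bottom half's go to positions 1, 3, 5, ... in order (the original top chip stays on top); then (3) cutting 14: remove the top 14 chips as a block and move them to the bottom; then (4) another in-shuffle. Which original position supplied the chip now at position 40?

Undo the operations in reverse order, starting from position 40:
  undo op 4 (in-shuffle, from bottom half): 40 ← 44
  undo op 3 (cut 14): 44 ← 10
  undo op 2 (out-shuffle, from top half): 10 ← 5
  undo op 1 (in-shuffle, from top half): 5 ← 2
So the chip at position 40 came from original position 2.

2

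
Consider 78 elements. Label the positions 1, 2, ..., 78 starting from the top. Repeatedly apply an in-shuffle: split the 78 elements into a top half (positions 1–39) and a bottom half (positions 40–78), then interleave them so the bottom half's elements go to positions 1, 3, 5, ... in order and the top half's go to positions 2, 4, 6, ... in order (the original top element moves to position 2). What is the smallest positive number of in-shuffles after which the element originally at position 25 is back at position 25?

39

Follow position 25 under repeated in-shuffles:
25 → 50 → 21 → 42 → 5 → 10 → 20 → 40 → ... → 25 (length 39)
It first returns after 39 in-shuffles.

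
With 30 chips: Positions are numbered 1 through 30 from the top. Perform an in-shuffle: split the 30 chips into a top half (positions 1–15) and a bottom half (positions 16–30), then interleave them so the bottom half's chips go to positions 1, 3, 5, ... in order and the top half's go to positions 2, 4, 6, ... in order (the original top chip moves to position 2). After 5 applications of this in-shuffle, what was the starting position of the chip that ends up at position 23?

23

Work backwards from position 23, undoing one in-shuffle at a time:
23 ← 27 ← 29 ← 30 ← 15 ← 23
So the chip now at position 23 started at position 23.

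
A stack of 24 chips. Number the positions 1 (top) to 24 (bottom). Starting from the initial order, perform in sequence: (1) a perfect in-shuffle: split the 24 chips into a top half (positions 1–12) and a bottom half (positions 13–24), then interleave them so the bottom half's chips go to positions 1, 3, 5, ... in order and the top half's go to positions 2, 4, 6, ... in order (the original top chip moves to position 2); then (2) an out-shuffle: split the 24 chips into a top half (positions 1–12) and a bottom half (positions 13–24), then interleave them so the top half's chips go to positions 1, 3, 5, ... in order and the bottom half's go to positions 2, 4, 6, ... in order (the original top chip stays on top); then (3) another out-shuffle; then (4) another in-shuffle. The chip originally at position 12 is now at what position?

23

Track the chip from position 12 forward through each operation:
  after op 1 (in-shuffle): 12 → 24
  after op 2 (out-shuffle): 24 → 24
  after op 3 (out-shuffle): 24 → 24
  after op 4 (in-shuffle): 24 → 23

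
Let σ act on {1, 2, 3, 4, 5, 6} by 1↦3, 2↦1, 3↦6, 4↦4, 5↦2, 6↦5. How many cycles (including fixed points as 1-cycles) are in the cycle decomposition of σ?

2

Cycle decomposition: (1 3 6 5 2) (4).
2 cycles.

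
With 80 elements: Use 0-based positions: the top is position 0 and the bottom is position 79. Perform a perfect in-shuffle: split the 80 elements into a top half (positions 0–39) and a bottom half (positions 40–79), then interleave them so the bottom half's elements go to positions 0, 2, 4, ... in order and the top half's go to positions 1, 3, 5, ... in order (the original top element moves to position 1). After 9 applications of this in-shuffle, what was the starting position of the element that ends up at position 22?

Work backwards from position 22, undoing one in-shuffle at a time:
22 ← 51 ← 25 ← 12 ← 46 ← 63 ← 31 ← 15 ← 7 ← 3
So the element now at position 22 started at position 3.

3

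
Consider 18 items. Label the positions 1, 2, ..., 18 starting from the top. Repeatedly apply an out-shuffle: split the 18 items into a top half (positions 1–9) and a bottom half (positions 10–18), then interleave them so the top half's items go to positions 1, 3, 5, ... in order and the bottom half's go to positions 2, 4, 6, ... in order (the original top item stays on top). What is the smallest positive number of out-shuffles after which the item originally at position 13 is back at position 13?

8

Follow position 13 under repeated out-shuffles:
13 → 8 → 15 → 12 → 6 → 11 → 4 → 7 → 13
It first returns after 8 out-shuffles.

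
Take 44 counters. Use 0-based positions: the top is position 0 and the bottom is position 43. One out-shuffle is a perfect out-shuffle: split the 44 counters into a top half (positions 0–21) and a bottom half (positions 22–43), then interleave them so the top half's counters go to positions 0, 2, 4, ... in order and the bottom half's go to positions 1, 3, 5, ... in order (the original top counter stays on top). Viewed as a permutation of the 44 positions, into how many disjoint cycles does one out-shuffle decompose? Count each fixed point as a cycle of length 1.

Trace each unvisited position around until it returns:
(0) (1 2 4 8 16 32 ... len 14) (3 6 12 24 5 10 ... len 14) (7 14 28 13 26 9 ... len 14) (43)
5 cycles in total.

5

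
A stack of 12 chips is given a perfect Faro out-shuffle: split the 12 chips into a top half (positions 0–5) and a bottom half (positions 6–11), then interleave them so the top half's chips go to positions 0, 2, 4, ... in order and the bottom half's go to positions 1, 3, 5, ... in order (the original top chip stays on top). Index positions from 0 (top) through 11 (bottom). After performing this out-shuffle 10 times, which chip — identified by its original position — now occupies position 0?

Work backwards from position 0, undoing one out-shuffle at a time:
0 ← 0 ← 0 ← 0 ← 0 ← 0 ← 0 ← 0 ← 0 ← 0 ← 0
So the chip now at position 0 started at position 0.

0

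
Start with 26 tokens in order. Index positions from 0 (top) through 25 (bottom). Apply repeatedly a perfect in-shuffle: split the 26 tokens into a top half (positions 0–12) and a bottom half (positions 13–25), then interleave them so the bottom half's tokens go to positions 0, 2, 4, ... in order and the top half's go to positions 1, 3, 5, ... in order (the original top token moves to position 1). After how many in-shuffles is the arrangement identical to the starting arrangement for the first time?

18

The in-shuffle permutes the 26 positions with cycle lengths [2, 6, 18].
Every token is home exactly when every cycle has completed a whole number of laps, i.e. after lcm(2, 6, 18) = 18 in-shuffles.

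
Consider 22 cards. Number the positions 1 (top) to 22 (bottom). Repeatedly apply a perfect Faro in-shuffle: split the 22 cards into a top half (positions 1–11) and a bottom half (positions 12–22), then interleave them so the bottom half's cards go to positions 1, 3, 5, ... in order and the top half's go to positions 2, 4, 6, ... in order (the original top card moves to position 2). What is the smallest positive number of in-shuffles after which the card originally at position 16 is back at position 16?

11

Follow position 16 under repeated in-shuffles:
16 → 9 → 18 → 13 → 3 → 6 → 12 → 1 → 2 → 4 → 8 → 16
It first returns after 11 in-shuffles.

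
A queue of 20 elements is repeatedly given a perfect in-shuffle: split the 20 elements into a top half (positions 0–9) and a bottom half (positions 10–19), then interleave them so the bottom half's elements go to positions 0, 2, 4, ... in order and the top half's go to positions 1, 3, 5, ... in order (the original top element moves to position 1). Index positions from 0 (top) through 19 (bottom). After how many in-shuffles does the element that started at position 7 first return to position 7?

6

Follow position 7 under repeated in-shuffles:
7 → 15 → 10 → 0 → 1 → 3 → 7
It first returns after 6 in-shuffles.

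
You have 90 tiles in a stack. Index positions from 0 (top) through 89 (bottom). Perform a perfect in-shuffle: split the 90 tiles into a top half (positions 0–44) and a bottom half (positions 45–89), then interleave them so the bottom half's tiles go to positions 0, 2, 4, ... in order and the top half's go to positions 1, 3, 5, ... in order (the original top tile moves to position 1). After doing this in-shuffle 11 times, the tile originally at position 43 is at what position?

Track the tile's position through each in-shuffle:
43 → 87 → 84 → 78 → 66 → 42 → 85 → 80 → 70 → 50 → 10 → 21

21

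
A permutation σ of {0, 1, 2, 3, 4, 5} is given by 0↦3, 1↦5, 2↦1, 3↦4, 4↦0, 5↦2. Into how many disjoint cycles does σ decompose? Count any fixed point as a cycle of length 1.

2

Cycle decomposition: (0 3 4) (1 5 2).
2 cycles.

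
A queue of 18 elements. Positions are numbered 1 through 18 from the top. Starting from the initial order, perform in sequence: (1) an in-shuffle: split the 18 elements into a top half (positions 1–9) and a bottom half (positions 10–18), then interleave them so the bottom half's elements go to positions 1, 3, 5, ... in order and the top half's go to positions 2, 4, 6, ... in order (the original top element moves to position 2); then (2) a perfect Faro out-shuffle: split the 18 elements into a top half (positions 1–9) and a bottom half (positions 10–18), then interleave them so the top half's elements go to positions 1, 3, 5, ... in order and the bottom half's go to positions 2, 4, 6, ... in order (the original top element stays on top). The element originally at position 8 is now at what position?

Track the element from position 8 forward through each operation:
  after op 1 (in-shuffle): 8 → 16
  after op 2 (out-shuffle): 16 → 14

14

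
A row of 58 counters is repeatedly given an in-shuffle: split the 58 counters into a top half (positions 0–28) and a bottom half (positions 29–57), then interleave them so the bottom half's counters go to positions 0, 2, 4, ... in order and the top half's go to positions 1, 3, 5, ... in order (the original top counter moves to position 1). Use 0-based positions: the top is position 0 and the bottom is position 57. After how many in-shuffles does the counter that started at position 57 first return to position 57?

Follow position 57 under repeated in-shuffles:
57 → 56 → 54 → 50 → 42 → 26 → 53 → 48 → ... → 57 (length 58)
It first returns after 58 in-shuffles.

58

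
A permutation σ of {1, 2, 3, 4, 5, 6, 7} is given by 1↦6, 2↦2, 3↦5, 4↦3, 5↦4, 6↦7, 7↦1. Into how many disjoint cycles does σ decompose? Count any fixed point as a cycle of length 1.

3

Cycle decomposition: (1 6 7) (2) (3 5 4).
3 cycles.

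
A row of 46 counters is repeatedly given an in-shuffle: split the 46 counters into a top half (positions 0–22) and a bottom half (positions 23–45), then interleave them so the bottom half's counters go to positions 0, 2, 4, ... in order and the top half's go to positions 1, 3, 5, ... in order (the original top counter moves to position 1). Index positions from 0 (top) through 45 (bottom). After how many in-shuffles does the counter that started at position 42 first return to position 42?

Follow position 42 under repeated in-shuffles:
42 → 38 → 30 → 14 → 29 → 12 → 25 → 4 → ... → 42 (length 23)
It first returns after 23 in-shuffles.

23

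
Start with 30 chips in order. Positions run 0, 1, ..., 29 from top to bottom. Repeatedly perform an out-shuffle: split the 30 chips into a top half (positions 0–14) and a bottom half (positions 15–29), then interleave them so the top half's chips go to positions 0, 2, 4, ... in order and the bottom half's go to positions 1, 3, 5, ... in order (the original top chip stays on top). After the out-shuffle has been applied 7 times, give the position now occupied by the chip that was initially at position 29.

29

Position 29 is a fixed point of every out-shuffle, so the chip never moves.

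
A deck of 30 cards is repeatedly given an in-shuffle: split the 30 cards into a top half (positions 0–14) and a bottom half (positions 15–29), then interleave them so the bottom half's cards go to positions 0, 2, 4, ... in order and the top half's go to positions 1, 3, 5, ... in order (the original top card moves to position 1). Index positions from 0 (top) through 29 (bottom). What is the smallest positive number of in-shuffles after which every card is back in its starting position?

5

The in-shuffle permutes the 30 positions with cycle lengths [5, 5, 5, 5, 5, 5].
Every card is home exactly when every cycle has completed a whole number of laps, i.e. after lcm(5) = 5 in-shuffles.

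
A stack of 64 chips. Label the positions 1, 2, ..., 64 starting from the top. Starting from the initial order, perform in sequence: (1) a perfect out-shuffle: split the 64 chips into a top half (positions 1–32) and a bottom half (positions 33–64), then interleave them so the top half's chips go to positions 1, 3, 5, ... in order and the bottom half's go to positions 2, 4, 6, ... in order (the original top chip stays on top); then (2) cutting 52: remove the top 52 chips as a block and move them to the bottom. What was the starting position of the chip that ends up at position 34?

Undo the operations in reverse order, starting from position 34:
  undo op 2 (cut 52): 34 ← 22
  undo op 1 (out-shuffle, from bottom half): 22 ← 43
So the chip at position 34 came from original position 43.

43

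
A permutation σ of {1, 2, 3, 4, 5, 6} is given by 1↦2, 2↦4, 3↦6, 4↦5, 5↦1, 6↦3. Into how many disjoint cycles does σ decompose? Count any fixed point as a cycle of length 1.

Cycle decomposition: (1 2 4 5) (3 6).
2 cycles.

2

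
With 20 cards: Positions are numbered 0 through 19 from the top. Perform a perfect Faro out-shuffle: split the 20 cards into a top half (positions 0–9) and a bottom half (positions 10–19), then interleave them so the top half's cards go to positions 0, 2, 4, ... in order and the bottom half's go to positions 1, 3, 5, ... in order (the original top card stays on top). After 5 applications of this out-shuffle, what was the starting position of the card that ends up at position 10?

11

Work backwards from position 10, undoing one out-shuffle at a time:
10 ← 5 ← 12 ← 6 ← 3 ← 11
So the card now at position 10 started at position 11.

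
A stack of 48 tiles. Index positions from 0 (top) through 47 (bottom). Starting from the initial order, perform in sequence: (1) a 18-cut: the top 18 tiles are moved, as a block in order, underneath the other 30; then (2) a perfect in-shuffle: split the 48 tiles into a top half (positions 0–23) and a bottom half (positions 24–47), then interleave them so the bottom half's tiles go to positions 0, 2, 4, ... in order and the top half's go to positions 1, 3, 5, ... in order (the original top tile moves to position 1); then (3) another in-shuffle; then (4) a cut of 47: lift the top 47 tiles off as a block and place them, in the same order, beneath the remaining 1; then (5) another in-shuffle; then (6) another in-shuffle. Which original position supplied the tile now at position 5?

Undo the operations in reverse order, starting from position 5:
  undo op 6 (in-shuffle, from top half): 5 ← 2
  undo op 5 (in-shuffle, from bottom half): 2 ← 25
  undo op 4 (cut 47): 25 ← 24
  undo op 3 (in-shuffle, from bottom half): 24 ← 36
  undo op 2 (in-shuffle, from bottom half): 36 ← 42
  undo op 1 (cut 18): 42 ← 12
So the tile at position 5 came from original position 12.

12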